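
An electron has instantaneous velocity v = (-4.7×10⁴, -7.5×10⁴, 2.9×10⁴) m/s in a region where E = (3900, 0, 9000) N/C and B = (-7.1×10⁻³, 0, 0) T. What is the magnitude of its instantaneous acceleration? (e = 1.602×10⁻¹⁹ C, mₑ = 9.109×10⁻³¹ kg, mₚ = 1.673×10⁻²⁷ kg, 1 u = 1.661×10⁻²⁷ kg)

|a| ≈ 1.64×10¹⁵ m/s²

v×B = (0, -206, -532) N/C.
E + v×B = (3900, -206, 8470) N/C.
F = q(E + v×B) = (−1.602×10⁻¹⁹ C)·(3900, -206, 8470) = (-6.25×10⁻¹⁶, 3.30×10⁻¹⁷, -1.36×10⁻¹⁵) N.
|a| = |F|/m = 1.494×10⁻¹⁵/9.109×10⁻³¹ ≈ 1.64×10¹⁵ m/s².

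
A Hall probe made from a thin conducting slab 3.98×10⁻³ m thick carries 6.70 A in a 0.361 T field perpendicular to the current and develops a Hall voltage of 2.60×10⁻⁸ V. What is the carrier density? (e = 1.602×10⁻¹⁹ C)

From V_H = IB/(n e t), n = IB/(V_H e t).
n = (6.70)(0.361)/((2.60×10⁻⁸)(1.602×10⁻¹⁹)(3.98×10⁻³)) ≈ 1.46×10²⁹ m⁻³.

n ≈ 1.46×10²⁹ m⁻³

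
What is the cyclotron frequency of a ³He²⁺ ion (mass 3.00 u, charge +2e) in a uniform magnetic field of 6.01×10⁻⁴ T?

f ≈ 6150 Hz

f = |q|B/(2πm).
f = (3.204×10⁻¹⁹)(6.01×10⁻⁴)/(2π·4.983×10⁻²⁷) ≈ 6150 Hz.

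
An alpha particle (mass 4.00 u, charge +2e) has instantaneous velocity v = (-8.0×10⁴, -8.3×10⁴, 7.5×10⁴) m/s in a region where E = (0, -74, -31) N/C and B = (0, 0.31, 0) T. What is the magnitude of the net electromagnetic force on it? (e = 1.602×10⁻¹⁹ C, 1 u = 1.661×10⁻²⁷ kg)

v×B = (-2.32×10⁴, 0, -2.48×10⁴) N/C.
E + v×B = (-2.32×10⁴, -74.0, -2.48×10⁴) N/C.
F = q(E + v×B) = (3.204×10⁻¹⁹ C)·(-2.32×10⁴, -74.0, -2.48×10⁴) = (-7.45×10⁻¹⁵, -2.37×10⁻¹⁷, -7.96×10⁻¹⁵) N.
|F| = 1.09×10⁻¹⁴ N.

|F| ≈ 1.09×10⁻¹⁴ N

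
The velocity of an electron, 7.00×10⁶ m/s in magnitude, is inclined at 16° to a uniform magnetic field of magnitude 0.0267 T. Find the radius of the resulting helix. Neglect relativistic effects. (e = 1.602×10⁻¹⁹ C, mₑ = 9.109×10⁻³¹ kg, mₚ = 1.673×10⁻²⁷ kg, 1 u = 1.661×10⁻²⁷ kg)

v⊥ = v sinθ = 7.00×10⁶·sin16° ≈ 1.929×10⁶ m/s.
r = m v⊥/(|q|B) = (9.109×10⁻³¹)(1.929×10⁶)/((1.602×10⁻¹⁹)(0.0267)) ≈ 4.11×10⁻⁴ m.

r ≈ 4.11×10⁻⁴ m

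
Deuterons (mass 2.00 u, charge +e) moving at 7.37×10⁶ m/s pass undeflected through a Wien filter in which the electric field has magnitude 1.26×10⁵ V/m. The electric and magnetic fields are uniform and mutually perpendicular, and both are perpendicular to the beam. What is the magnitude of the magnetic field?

Balance of forces in the selector: qE = qvB ⇒ B = E/v.
B = 1.26×10⁵/7.37×10⁶ = 0.0171 T.

B = 0.0171 T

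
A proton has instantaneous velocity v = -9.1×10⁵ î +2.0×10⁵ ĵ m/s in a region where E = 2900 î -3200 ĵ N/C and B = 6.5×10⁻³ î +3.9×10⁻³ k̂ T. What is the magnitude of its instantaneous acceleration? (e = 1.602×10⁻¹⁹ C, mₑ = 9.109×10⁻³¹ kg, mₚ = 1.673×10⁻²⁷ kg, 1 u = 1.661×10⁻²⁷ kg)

v×B = (780, 3550, -1300) N/C.
E + v×B = (3680, 349, -1300) N/C.
F = q(E + v×B) = (1.602×10⁻¹⁹ C)·(3680, 349, -1300) = (5.90×10⁻¹⁶, 5.59×10⁻¹⁷, -2.08×10⁻¹⁶) N.
|a| = |F|/m = 6.277×10⁻¹⁶/1.673×10⁻²⁷ ≈ 3.75×10¹¹ m/s².

|a| ≈ 3.75×10¹¹ m/s²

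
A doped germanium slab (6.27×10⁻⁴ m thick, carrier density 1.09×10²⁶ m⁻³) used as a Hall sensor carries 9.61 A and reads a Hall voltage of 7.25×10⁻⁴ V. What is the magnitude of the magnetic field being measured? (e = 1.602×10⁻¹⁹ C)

B ≈ 0.826 T

From V_H = IB/(n e t), B = V_H n e t / I.
B = (7.25×10⁻⁴)(1.09×10²⁶)(1.602×10⁻¹⁹)(6.27×10⁻⁴)/9.61 ≈ 0.826 T.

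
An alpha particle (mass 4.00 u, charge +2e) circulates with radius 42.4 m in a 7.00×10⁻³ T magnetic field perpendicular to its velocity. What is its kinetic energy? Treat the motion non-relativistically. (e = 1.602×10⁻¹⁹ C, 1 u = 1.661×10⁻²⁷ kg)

v = |q|Br/m, then KE = ½mv² = (qBr)²/(2m).
v = (3.204×10⁻¹⁹)(7.00×10⁻³)(42.4)/6.644×10⁻²⁷ ≈ 1.431×10⁷ m/s.
KE = ½(6.644×10⁻²⁷)(1.431×10⁷)² ≈ 6.81×10⁻¹³ J = 4.25×10⁶ eV.

KE ≈ 4.25×10⁶ eV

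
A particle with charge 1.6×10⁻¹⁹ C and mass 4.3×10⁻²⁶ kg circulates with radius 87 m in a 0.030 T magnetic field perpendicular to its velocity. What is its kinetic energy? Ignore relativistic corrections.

KE ≈ 1.3×10⁷ eV

v = |q|Br/m, then KE = ½mv² = (qBr)²/(2m).
v = (1.6×10⁻¹⁹)(0.030)(87)/4.3×10⁻²⁶ ≈ 9.712×10⁶ m/s.
KE = ½(4.3×10⁻²⁶)(9.712×10⁶)² ≈ 2.0×10⁻¹² J = 1.3×10⁷ eV.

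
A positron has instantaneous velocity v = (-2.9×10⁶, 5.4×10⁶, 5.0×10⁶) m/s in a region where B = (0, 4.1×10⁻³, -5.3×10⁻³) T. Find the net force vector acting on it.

F ≈ (-7.87×10⁻¹⁵, -2.46×10⁻¹⁵, -1.90×10⁻¹⁵) N

v×B = (-4.91×10⁴, -1.54×10⁴, -1.19×10⁴) N/C.
F = q v×B = (1.602×10⁻¹⁹ C)·(-4.91×10⁴, -1.54×10⁴, -1.19×10⁴) = (-7.87×10⁻¹⁵, -2.46×10⁻¹⁵, -1.90×10⁻¹⁵) N.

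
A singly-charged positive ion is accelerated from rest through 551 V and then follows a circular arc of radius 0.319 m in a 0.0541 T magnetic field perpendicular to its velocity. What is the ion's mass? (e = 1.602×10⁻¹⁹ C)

Combine |q|V = ½mv² and r = mv/(|q|B): eliminate v to get m = qB²r²/(2V).
m = (1.602×10⁻¹⁹)(0.0541)²(0.319)²/(2·551) ≈ 4.33×10⁻²⁶ kg.

m ≈ 4.33×10⁻²⁶ kg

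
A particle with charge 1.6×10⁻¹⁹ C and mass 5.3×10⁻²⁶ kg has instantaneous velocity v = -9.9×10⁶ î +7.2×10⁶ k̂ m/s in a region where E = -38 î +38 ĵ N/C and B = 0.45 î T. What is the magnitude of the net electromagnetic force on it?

v×B = (0, 3.24×10⁶, 0) N/C.
E + v×B = (-38.0, 3.24×10⁶, 0) N/C.
F = q(E + v×B) = (1.6×10⁻¹⁹ C)·(-38.0, 3.24×10⁶, 0) = (-6.08×10⁻¹⁸, 5.18×10⁻¹³, 0) N.
|F| = 5.18×10⁻¹³ N.

|F| ≈ 5.18×10⁻¹³ N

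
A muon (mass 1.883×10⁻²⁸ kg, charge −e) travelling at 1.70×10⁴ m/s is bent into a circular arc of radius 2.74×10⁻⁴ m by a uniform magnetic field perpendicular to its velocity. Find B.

B ≈ 0.0729 T

From |q|vB = mv²/r, B = mv/(|q|r).
B = (1.883×10⁻²⁸)(1.70×10⁴)/((1.602×10⁻¹⁹)(2.74×10⁻⁴)) ≈ 0.0729 T.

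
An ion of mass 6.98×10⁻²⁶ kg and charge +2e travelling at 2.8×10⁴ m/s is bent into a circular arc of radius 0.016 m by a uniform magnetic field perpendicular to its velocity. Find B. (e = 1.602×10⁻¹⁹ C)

B ≈ 0.38 T

From |q|vB = mv²/r, B = mv/(|q|r).
B = (6.98×10⁻²⁶)(2.8×10⁴)/((3.204×10⁻¹⁹)(0.016)) ≈ 0.38 T.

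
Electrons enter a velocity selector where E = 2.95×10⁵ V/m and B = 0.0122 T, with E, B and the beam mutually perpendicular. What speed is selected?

v = 2.42×10⁷ m/s

Straight-line motion ⇒ electric and magnetic forces cancel, so E = vB.
v = E/B = 2.95×10⁵/0.0122 = 2.42×10⁷ m/s.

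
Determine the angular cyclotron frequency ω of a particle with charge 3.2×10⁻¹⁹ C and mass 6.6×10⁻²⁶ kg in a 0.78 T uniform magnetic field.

ω = |q|B/m.
ω = (3.2×10⁻¹⁹)(0.78)/6.6×10⁻²⁶ ≈ 3.8×10⁶ rad/s.

ω ≈ 3.8×10⁶ rad/s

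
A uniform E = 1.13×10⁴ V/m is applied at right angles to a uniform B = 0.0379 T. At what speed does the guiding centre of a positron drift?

The E×B drift speed is v_d = E/B.
v_d = 1.13×10⁴/0.0379 = 2.98×10⁵ m/s.

v_d ≈ 2.98×10⁵ m/s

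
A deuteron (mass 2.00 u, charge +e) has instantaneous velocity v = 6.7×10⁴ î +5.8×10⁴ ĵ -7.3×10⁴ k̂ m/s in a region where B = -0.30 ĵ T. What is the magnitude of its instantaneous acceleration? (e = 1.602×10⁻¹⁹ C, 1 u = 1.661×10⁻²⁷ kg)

|a| ≈ 1.43×10¹² m/s²

v×B = (-2.19×10⁴, 0, -2.01×10⁴) N/C.
F = q v×B = (1.602×10⁻¹⁹ C)·(-2.19×10⁴, 0, -2.01×10⁴) = (-3.51×10⁻¹⁵, 0, -3.22×10⁻¹⁵) N.
|a| = |F|/m = 4.762×10⁻¹⁵/3.322×10⁻²⁷ ≈ 1.43×10¹² m/s².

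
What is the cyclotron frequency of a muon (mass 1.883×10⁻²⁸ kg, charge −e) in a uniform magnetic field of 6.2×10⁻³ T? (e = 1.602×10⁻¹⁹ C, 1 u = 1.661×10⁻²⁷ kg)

f ≈ 8.4×10⁵ Hz

f = |q|B/(2πm).
f = (1.602×10⁻¹⁹)(6.2×10⁻³)/(2π·1.883×10⁻²⁸) ≈ 8.4×10⁵ Hz.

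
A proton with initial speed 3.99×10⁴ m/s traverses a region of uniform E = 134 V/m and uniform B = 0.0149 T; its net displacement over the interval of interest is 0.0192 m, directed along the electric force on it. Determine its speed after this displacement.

B does no work; ΔKE = |q|E d.
½mv_f² = ½mv₀² + |q|Ed = ½(1.673×10⁻²⁷)(3.99×10⁴)² + (1.602×10⁻¹⁹)(134)(0.0192) ≈ 1.332×10⁻¹⁸ J + 4.122×10⁻¹⁹ J ≈ 1.744×10⁻¹⁸ J.
v_f = √(2·1.744×10⁻¹⁸/1.673×10⁻²⁷) ≈ 4.57×10⁴ m/s.

v_f ≈ 4.57×10⁴ m/s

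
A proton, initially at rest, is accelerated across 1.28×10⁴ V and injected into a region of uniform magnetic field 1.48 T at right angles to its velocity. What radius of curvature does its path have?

Acceleration: |q|V = ½mv² ⇒ v = √(2|q|V/m) = √(2·1.602×10⁻¹⁹·1.28×10⁴/1.673×10⁻²⁷) ≈ 1.566×10⁶ m/s.
In the field: r = mv/(|q|B) = (1.673×10⁻²⁷)(1.566×10⁶)/((1.602×10⁻¹⁹)(1.48)) ≈ 0.0110 m.

r ≈ 0.0110 m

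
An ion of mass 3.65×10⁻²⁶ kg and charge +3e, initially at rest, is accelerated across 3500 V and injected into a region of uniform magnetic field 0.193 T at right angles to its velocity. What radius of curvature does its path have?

r ≈ 0.119 m

Acceleration: |q|V = ½mv² ⇒ v = √(2|q|V/m) = √(2·4.806×10⁻¹⁹·3500/3.65×10⁻²⁶) ≈ 3.036×10⁵ m/s.
In the field: r = mv/(|q|B) = (3.65×10⁻²⁶)(3.036×10⁵)/((4.806×10⁻¹⁹)(0.193)) ≈ 0.119 m.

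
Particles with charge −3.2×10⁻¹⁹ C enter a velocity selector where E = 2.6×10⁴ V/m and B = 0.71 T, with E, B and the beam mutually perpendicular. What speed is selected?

v = 3.7×10⁴ m/s

Straight-line motion ⇒ electric and magnetic forces cancel, so E = vB.
v = E/B = 2.6×10⁴/0.71 = 3.7×10⁴ m/s.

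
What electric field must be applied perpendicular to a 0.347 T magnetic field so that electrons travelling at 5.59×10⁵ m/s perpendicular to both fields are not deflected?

For straight-line motion qE = qvB, so E = vB.
E = 5.59×10⁵ × 0.347 = 1.94×10⁵ V/m.

E = 1.94×10⁵ V/m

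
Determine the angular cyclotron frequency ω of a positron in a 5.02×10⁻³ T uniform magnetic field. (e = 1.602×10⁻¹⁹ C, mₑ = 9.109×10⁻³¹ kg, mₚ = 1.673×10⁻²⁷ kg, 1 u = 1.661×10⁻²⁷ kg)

ω = |q|B/m.
ω = (1.602×10⁻¹⁹)(5.02×10⁻³)/9.109×10⁻³¹ ≈ 8.83×10⁸ rad/s.

ω ≈ 8.83×10⁸ rad/s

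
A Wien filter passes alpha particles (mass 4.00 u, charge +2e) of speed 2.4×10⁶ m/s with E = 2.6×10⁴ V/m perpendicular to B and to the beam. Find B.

Balance of forces in the selector: qE = qvB ⇒ B = E/v.
B = 2.6×10⁴/2.4×10⁶ = 0.011 T.

B = 0.011 T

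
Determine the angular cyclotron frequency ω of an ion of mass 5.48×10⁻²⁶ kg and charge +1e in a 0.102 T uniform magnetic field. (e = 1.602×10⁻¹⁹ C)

ω = |q|B/m.
ω = (1.602×10⁻¹⁹)(0.102)/5.48×10⁻²⁶ ≈ 2.98×10⁵ rad/s.

ω ≈ 2.98×10⁵ rad/s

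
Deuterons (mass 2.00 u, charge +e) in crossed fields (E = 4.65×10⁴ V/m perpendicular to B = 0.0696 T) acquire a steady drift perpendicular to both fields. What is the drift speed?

v_d ≈ 6.68×10⁵ m/s

In crossed fields the guiding centre drifts at v_d = |E×B|/B² = E/B, independent of charge and mass.
v_d = 4.65×10⁴/0.0696 = 6.68×10⁵ m/s.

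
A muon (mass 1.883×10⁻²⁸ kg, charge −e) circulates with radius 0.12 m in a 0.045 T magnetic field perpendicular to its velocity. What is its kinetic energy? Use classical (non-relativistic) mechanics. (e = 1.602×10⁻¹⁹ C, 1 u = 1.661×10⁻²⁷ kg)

KE ≈ 2.0×10⁻¹⁵ J

v = |q|Br/m, then KE = ½mv² = (qBr)²/(2m).
v = (1.602×10⁻¹⁹)(0.045)(0.12)/1.883×10⁻²⁸ ≈ 4.594×10⁶ m/s.
KE = ½(1.883×10⁻²⁸)(4.594×10⁶)² ≈ 2.0×10⁻¹⁵ J.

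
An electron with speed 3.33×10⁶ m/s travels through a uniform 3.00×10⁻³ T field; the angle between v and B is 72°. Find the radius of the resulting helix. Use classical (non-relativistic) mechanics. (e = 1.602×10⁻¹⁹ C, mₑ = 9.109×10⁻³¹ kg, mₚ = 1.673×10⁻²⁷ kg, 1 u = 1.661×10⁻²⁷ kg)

r ≈ 6.00×10⁻³ m

v⊥ = v sinθ = 3.33×10⁶·sin72° ≈ 3.167×10⁶ m/s.
r = m v⊥/(|q|B) = (9.109×10⁻³¹)(3.167×10⁶)/((1.602×10⁻¹⁹)(3.00×10⁻³)) ≈ 6.00×10⁻³ m.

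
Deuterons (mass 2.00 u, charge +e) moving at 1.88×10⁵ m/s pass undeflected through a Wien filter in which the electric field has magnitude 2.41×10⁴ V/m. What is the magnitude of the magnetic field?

Balance of forces in the selector: qE = qvB ⇒ B = E/v.
B = 2.41×10⁴/1.88×10⁵ = 0.128 T.

B = 0.128 T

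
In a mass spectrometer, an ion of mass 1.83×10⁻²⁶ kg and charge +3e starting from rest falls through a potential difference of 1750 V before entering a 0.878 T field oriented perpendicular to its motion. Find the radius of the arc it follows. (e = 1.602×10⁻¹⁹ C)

Acceleration: |q|V = ½mv² ⇒ v = √(2|q|V/m) = √(2·4.806×10⁻¹⁹·1750/1.83×10⁻²⁶) ≈ 3.032×10⁵ m/s.
In the field: r = mv/(|q|B) = (1.83×10⁻²⁶)(3.032×10⁵)/((4.806×10⁻¹⁹)(0.878)) ≈ 0.0131 m.

r ≈ 0.0131 m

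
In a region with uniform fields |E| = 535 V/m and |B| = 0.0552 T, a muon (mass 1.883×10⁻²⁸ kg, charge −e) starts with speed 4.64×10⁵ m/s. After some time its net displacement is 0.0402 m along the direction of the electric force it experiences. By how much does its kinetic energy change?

The magnetic force is always ⟂ v and does no work; only the electric force changes KE.
ΔKE = F_E · d = |q|E d = (1.602×10⁻¹⁹)(535)(0.0402) ≈ 3.45×10⁻¹⁸ J.

ΔKE ≈ 3.45×10⁻¹⁸ J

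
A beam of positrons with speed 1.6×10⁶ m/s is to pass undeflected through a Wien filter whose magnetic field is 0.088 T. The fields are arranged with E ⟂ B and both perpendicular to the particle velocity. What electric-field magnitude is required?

E = 1.4×10⁵ V/m

For straight-line motion qE = qvB, so E = vB.
E = 1.6×10⁶ × 0.088 = 1.4×10⁵ V/m.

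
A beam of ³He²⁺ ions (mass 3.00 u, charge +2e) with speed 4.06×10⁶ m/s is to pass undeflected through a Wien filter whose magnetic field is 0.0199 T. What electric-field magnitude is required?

For straight-line motion qE = qvB, so E = vB.
E = 4.06×10⁶ × 0.0199 = 8.08×10⁴ V/m.

E = 8.08×10⁴ V/m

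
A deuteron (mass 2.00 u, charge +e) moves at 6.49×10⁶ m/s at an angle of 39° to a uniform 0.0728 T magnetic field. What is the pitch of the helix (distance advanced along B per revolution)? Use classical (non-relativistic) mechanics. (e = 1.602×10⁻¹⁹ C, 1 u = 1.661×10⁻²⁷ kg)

p ≈ 9.03 m

v∥ = v cosθ = 6.49×10⁶·cos39° ≈ 5.044×10⁶ m/s.
T = 2πm/(|q|B) = 2π(3.322×10⁻²⁷)/((1.602×10⁻¹⁹)(0.0728)) ≈ 1.790×10⁻⁶ s.
pitch = v∥ T = (5.044×10⁶)(1.790×10⁻⁶) ≈ 9.03 m.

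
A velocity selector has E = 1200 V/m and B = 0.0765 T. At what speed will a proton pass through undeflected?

Straight-line motion ⇒ electric and magnetic forces cancel, so E = vB.
v = E/B = 1200/0.0765 = 1.57×10⁴ m/s.

v = 1.57×10⁴ m/s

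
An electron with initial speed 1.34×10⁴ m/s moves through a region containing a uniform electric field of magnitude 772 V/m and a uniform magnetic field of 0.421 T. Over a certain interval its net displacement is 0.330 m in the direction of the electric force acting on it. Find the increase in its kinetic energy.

ΔKE ≈ 4.08×10⁻¹⁷ J

The magnetic force is always ⟂ v and does no work; only the electric force changes KE.
ΔKE = F_E · d = |q|E d = (1.602×10⁻¹⁹)(772)(0.330) ≈ 4.08×10⁻¹⁷ J.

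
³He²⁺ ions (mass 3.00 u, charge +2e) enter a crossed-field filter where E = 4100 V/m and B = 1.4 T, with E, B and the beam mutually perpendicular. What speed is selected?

v = 2900 m/s

Zero net Lorentz force requires |qE| = |q v×B|, i.e. E = vB.
v = E/B = 4100/1.4 = 2900 m/s.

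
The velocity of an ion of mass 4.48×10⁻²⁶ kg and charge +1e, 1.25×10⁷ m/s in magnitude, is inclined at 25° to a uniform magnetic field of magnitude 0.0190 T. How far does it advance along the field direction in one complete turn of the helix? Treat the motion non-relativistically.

p ≈ 1050 m

v∥ = v cosθ = 1.25×10⁷·cos25° ≈ 1.133×10⁷ m/s.
T = 2πm/(|q|B) = 2π(4.48×10⁻²⁶)/((1.602×10⁻¹⁹)(0.0190)) ≈ 9.248×10⁻⁵ s.
pitch = v∥ T = (1.133×10⁷)(9.248×10⁻⁵) ≈ 1050 m.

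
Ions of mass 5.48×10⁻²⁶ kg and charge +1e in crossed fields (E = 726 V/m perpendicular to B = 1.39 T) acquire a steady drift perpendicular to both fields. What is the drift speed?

v_d ≈ 522 m/s

In crossed fields the guiding centre drifts at v_d = |E×B|/B² = E/B, independent of charge and mass.
v_d = 726/1.39 = 522 m/s.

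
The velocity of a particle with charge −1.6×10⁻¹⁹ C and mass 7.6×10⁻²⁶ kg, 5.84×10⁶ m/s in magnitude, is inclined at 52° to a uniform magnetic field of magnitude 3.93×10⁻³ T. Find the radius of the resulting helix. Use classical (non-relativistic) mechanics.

r ≈ 556 m

v⊥ = v sinθ = 5.84×10⁶·sin52° ≈ 4.602×10⁶ m/s.
r = m v⊥/(|q|B) = (7.6×10⁻²⁶)(4.602×10⁶)/((1.6×10⁻¹⁹)(3.93×10⁻³)) ≈ 556 m.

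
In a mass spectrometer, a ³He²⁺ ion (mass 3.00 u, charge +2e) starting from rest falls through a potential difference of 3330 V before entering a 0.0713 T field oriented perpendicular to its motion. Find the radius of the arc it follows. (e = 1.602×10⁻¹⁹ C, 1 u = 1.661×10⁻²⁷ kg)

Acceleration: |q|V = ½mv² ⇒ v = √(2|q|V/m) = √(2·3.204×10⁻¹⁹·3330/4.983×10⁻²⁷) ≈ 6.544×10⁵ m/s.
In the field: r = mv/(|q|B) = (4.983×10⁻²⁷)(6.544×10⁵)/((3.204×10⁻¹⁹)(0.0713)) ≈ 0.143 m.

r ≈ 0.143 m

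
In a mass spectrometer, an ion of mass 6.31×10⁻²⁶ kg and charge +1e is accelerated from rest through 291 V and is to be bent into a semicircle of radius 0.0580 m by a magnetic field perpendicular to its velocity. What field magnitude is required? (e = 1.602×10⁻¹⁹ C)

v = √(2|q|V/m) = √(2·1.602×10⁻¹⁹·291/6.31×10⁻²⁶) ≈ 3.844×10⁴ m/s.
B = mv/(|q|r) = (6.31×10⁻²⁶)(3.844×10⁴)/((1.602×10⁻¹⁹)(0.0580)) ≈ 0.261 T.

B ≈ 0.261 T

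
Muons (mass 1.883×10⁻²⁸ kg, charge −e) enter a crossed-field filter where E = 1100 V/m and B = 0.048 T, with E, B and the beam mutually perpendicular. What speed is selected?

v = 2.3×10⁴ m/s

For undeflected motion the electric and magnetic forces balance: qE = qvB.
v = E/B = 1100/0.048 = 2.3×10⁴ m/s.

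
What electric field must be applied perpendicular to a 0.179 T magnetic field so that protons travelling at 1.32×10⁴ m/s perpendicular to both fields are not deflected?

E = 2360 V/m

For straight-line motion qE = qvB, so E = vB.
E = 1.32×10⁴ × 0.179 = 2360 V/m.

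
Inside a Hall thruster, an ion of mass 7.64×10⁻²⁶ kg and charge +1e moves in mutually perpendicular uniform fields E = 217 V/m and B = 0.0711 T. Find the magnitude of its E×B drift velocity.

v_d ≈ 3050 m/s

In crossed fields the guiding centre drifts at v_d = |E×B|/B² = E/B, independent of charge and mass.
v_d = 217/0.0711 = 3050 m/s.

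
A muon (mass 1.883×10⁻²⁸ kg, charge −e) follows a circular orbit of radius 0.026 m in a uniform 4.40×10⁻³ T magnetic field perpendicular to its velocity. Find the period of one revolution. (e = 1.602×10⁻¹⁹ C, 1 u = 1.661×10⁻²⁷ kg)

The cyclotron period depends only on m, q, B: T = 2πm/(|q|B).
T = 2π(1.883×10⁻²⁸)/((1.602×10⁻¹⁹)(4.40×10⁻³)) ≈ 1.68×10⁻⁶ s.

T ≈ 1.68×10⁻⁶ s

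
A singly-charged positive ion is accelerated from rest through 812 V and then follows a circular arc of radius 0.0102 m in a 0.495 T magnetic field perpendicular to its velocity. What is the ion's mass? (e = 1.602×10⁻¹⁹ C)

Combine |q|V = ½mv² and r = mv/(|q|B): eliminate v to get m = qB²r²/(2V).
m = (1.602×10⁻¹⁹)(0.495)²(0.0102)²/(2·812) ≈ 2.51×10⁻²⁷ kg.

m ≈ 2.51×10⁻²⁷ kg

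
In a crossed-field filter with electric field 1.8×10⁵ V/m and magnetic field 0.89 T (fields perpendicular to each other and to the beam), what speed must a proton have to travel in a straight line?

Straight-line motion ⇒ electric and magnetic forces cancel, so E = vB.
v = E/B = 1.8×10⁵/0.89 = 2.0×10⁵ m/s.

v = 2.0×10⁵ m/s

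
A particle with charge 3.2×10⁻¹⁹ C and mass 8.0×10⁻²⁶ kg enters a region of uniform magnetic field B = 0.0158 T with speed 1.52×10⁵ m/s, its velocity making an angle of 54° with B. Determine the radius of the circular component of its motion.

v⊥ = v sinθ = 1.52×10⁵·sin54° ≈ 1.230×10⁵ m/s.
r = m v⊥/(|q|B) = (8.0×10⁻²⁶)(1.230×10⁵)/((3.2×10⁻¹⁹)(0.0158)) ≈ 1.95 m.

r ≈ 1.95 m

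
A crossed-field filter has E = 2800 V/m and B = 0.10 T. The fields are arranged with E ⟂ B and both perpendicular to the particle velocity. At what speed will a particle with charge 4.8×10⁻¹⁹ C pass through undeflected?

v = 2.8×10⁴ m/s

Straight-line motion ⇒ electric and magnetic forces cancel, so E = vB.
v = E/B = 2800/0.10 = 2.8×10⁴ m/s.
The result is independent of the particle's charge and mass.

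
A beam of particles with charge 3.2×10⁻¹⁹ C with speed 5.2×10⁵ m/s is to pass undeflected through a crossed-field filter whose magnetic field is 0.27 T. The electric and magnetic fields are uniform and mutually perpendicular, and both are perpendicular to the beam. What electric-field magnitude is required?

For straight-line motion qE = qvB, so E = vB.
E = 5.2×10⁵ × 0.27 = 1.4×10⁵ V/m.

E = 1.4×10⁵ V/m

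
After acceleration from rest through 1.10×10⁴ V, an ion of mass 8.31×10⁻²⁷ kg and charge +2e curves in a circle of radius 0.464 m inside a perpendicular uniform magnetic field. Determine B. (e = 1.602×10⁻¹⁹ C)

B ≈ 0.0515 T

v = √(2|q|V/m) = √(2·3.204×10⁻¹⁹·1.10×10⁴/8.31×10⁻²⁷) ≈ 9.210×10⁵ m/s.
B = mv/(|q|r) = (8.31×10⁻²⁷)(9.210×10⁵)/((3.204×10⁻¹⁹)(0.464)) ≈ 0.0515 T.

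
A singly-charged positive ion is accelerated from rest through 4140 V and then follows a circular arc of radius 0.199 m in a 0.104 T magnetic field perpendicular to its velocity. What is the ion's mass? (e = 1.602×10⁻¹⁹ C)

Combine |q|V = ½mv² and r = mv/(|q|B): eliminate v to get m = qB²r²/(2V).
m = (1.602×10⁻¹⁹)(0.104)²(0.199)²/(2·4140) ≈ 8.29×10⁻²⁷ kg.

m ≈ 8.29×10⁻²⁷ kg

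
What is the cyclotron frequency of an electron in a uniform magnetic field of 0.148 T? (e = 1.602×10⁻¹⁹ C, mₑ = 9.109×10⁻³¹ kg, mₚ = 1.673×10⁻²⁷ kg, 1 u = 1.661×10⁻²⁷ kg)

f = |q|B/(2πm).
f = (1.602×10⁻¹⁹)(0.148)/(2π·9.109×10⁻³¹) ≈ 4.14×10⁹ Hz.

f ≈ 4.14×10⁹ Hz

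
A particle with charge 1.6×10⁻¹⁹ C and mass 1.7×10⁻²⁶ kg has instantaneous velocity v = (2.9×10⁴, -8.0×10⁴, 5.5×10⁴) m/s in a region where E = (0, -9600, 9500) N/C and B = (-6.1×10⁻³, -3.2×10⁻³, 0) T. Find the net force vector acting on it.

F ≈ (2.82×10⁻¹⁷, -1.59×10⁻¹⁵, 1.43×10⁻¹⁵) N

v×B = (176, -336, -581) N/C.
E + v×B = (176, -9940, 8920) N/C.
F = q(E + v×B) = (1.6×10⁻¹⁹ C)·(176, -9940, 8920) = (2.82×10⁻¹⁷, -1.59×10⁻¹⁵, 1.43×10⁻¹⁵) N.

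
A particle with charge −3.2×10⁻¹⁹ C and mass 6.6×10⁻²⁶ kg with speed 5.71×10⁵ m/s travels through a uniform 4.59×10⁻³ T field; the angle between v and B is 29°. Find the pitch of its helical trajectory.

v∥ = v cosθ = 5.71×10⁵·cos29° ≈ 4.994×10⁵ m/s.
T = 2πm/(|q|B) = 2π(6.6×10⁻²⁶)/((3.2×10⁻¹⁹)(4.59×10⁻³)) ≈ 2.823×10⁻⁴ s.
pitch = v∥ T = (4.994×10⁵)(2.823×10⁻⁴) ≈ 141 m.

p ≈ 141 m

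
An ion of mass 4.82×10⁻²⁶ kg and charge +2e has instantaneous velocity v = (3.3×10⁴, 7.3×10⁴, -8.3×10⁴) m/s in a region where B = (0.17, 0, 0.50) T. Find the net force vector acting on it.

F ≈ (1.17×10⁻¹⁴, -9.81×10⁻¹⁵, -3.98×10⁻¹⁵) N

v×B = (3.65×10⁴, -3.06×10⁴, -1.24×10⁴) N/C.
F = q v×B = (3.204×10⁻¹⁹ C)·(3.65×10⁴, -3.06×10⁴, -1.24×10⁴) = (1.17×10⁻¹⁴, -9.81×10⁻¹⁵, -3.98×10⁻¹⁵) N.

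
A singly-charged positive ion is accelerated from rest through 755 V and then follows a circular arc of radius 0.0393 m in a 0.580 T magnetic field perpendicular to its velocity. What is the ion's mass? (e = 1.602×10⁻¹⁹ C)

m ≈ 5.51×10⁻²⁶ kg

Combine |q|V = ½mv² and r = mv/(|q|B): eliminate v to get m = qB²r²/(2V).
m = (1.602×10⁻¹⁹)(0.580)²(0.0393)²/(2·755) ≈ 5.51×10⁻²⁶ kg.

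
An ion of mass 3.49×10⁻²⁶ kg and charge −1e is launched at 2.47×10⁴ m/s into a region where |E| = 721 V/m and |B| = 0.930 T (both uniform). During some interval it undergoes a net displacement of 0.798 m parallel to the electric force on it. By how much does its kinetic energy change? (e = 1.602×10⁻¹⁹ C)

The magnetic force is always ⟂ v and does no work; only the electric force changes KE.
ΔKE = F_E · d = |q|E d = (1.602×10⁻¹⁹)(721)(0.798) ≈ 9.22×10⁻¹⁷ J.

ΔKE ≈ 9.22×10⁻¹⁷ J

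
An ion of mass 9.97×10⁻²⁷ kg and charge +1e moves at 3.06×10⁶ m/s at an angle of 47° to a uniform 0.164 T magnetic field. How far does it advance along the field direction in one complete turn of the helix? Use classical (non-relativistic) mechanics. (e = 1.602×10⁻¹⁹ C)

p ≈ 4.98 m

v∥ = v cosθ = 3.06×10⁶·cos47° ≈ 2.087×10⁶ m/s.
T = 2πm/(|q|B) = 2π(9.97×10⁻²⁷)/((1.602×10⁻¹⁹)(0.164)) ≈ 2.384×10⁻⁶ s.
pitch = v∥ T = (2.087×10⁶)(2.384×10⁻⁶) ≈ 4.98 m.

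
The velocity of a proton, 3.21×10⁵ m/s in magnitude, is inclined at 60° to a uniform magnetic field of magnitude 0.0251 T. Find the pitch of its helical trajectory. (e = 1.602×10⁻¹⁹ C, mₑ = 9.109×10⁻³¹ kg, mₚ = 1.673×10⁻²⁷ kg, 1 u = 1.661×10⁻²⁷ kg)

v∥ = v cosθ = 3.21×10⁵·cos60° ≈ 1.605×10⁵ m/s.
T = 2πm/(|q|B) = 2π(1.673×10⁻²⁷)/((1.602×10⁻¹⁹)(0.0251)) ≈ 2.614×10⁻⁶ s.
pitch = v∥ T = (1.605×10⁵)(2.614×10⁻⁶) ≈ 0.420 m.

p ≈ 0.420 m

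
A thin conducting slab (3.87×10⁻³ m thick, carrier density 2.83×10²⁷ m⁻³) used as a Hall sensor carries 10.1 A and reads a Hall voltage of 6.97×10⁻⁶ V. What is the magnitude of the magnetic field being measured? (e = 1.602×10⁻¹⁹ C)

B ≈ 1.21 T

From V_H = IB/(n e t), B = V_H n e t / I.
B = (6.97×10⁻⁶)(2.83×10²⁷)(1.602×10⁻¹⁹)(3.87×10⁻³)/10.1 ≈ 1.21 T.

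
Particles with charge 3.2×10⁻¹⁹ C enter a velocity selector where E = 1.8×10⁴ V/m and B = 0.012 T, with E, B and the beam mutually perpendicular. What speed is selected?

v = 1.5×10⁶ m/s

Straight-line motion ⇒ electric and magnetic forces cancel, so E = vB.
v = E/B = 1.8×10⁴/0.012 = 1.5×10⁶ m/s.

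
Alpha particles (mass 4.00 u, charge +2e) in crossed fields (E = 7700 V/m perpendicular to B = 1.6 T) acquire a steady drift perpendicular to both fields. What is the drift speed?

v_d ≈ 4800 m/s

The E×B drift speed is v_d = E/B.
v_d = 7700/1.6 = 4800 m/s.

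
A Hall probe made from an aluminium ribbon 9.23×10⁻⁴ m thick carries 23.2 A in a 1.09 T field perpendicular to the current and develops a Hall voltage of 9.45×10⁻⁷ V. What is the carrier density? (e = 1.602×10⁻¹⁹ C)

n ≈ 1.81×10²⁹ m⁻³

From V_H = IB/(n e t), n = IB/(V_H e t).
n = (23.2)(1.09)/((9.45×10⁻⁷)(1.602×10⁻¹⁹)(9.23×10⁻⁴)) ≈ 1.81×10²⁹ m⁻³.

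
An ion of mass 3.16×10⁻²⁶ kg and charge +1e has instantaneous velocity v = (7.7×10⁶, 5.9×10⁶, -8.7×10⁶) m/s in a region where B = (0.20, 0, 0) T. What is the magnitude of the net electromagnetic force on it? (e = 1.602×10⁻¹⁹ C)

v×B = (0, -1.74×10⁶, -1.18×10⁶) N/C.
F = q v×B = (1.602×10⁻¹⁹ C)·(0, -1.74×10⁶, -1.18×10⁶) = (0, -2.79×10⁻¹³, -1.89×10⁻¹³) N.
|F| = 3.37×10⁻¹³ N.

|F| ≈ 3.37×10⁻¹³ N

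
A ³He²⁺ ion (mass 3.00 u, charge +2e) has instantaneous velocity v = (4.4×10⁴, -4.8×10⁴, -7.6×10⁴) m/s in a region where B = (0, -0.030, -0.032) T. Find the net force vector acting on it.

F ≈ (-2.38×10⁻¹⁶, 4.51×10⁻¹⁶, -4.23×10⁻¹⁶) N

v×B = (-744, 1410, -1320) N/C.
F = q v×B = (3.204×10⁻¹⁹ C)·(-744, 1410, -1320) = (-2.38×10⁻¹⁶, 4.51×10⁻¹⁶, -4.23×10⁻¹⁶) N.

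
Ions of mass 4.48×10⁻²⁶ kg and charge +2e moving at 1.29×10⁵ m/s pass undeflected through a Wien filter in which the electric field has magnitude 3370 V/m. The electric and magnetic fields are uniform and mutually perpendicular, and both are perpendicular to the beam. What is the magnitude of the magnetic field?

Balance of forces in the selector: qE = qvB ⇒ B = E/v.
B = 3370/1.29×10⁵ = 0.0261 T.

B = 0.0261 T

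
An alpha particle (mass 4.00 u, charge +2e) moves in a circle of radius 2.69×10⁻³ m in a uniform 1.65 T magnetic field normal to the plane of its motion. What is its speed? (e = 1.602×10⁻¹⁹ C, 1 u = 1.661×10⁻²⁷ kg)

From |q|vB = mv²/r, v = |q|Br/m.
v = (3.204×10⁻¹⁹)(1.65)(2.69×10⁻³)/6.644×10⁻²⁷ ≈ 2.14×10⁵ m/s.

v ≈ 2.14×10⁵ m/s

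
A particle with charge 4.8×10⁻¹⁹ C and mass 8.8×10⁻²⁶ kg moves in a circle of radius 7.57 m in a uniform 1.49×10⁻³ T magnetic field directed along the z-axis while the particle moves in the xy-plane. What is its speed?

v ≈ 6.15×10⁴ m/s

From |q|vB = mv²/r, v = |q|Br/m.
v = (4.8×10⁻¹⁹)(1.49×10⁻³)(7.57)/8.8×10⁻²⁶ ≈ 6.15×10⁴ m/s.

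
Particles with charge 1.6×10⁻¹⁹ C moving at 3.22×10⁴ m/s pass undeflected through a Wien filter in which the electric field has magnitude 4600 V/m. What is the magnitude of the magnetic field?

Balance of forces in the selector: qE = qvB ⇒ B = E/v.
B = 4600/3.22×10⁴ = 0.143 T.

B = 0.143 T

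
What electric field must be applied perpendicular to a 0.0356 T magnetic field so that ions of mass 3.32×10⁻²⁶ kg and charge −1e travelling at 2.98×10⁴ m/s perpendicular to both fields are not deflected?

For straight-line motion qE = qvB, so E = vB.
E = 2.98×10⁴ × 0.0356 = 1060 V/m.

E = 1060 V/m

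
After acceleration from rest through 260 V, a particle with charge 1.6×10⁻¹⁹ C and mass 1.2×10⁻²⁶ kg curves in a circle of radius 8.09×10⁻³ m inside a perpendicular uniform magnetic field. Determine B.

B ≈ 0.772 T

v = √(2|q|V/m) = √(2·1.6×10⁻¹⁹·260/1.2×10⁻²⁶) ≈ 8.327×10⁴ m/s.
B = mv/(|q|r) = (1.2×10⁻²⁶)(8.327×10⁴)/((1.6×10⁻¹⁹)(8.09×10⁻³)) ≈ 0.772 T.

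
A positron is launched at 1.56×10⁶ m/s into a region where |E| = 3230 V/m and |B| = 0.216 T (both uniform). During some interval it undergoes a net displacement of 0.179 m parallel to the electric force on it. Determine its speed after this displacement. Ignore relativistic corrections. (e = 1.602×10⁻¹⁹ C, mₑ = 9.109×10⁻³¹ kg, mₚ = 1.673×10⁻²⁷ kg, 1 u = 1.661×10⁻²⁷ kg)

v_f ≈ 1.43×10⁷ m/s

B does no work; ΔKE = |q|E d.
½mv_f² = ½mv₀² + |q|Ed = ½(9.109×10⁻³¹)(1.56×10⁶)² + (1.602×10⁻¹⁹)(3230)(0.179) ≈ 1.108×10⁻¹⁸ J + 9.262×10⁻¹⁷ J ≈ 9.373×10⁻¹⁷ J.
v_f = √(2·9.373×10⁻¹⁷/9.109×10⁻³¹) ≈ 1.43×10⁷ m/s.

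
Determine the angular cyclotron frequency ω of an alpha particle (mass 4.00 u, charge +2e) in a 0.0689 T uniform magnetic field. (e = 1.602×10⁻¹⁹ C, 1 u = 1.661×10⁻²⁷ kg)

ω ≈ 3.32×10⁶ rad/s

ω = |q|B/m.
ω = (3.204×10⁻¹⁹)(0.0689)/6.644×10⁻²⁷ ≈ 3.32×10⁶ rad/s.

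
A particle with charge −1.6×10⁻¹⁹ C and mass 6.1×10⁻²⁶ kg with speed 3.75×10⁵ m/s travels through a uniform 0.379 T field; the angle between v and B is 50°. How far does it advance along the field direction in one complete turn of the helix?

v∥ = v cosθ = 3.75×10⁵·cos50° ≈ 2.410×10⁵ m/s.
T = 2πm/(|q|B) = 2π(6.1×10⁻²⁶)/((1.6×10⁻¹⁹)(0.379)) ≈ 6.320×10⁻⁶ s.
pitch = v∥ T = (2.410×10⁵)(6.320×10⁻⁶) ≈ 1.52 m.

p ≈ 1.52 m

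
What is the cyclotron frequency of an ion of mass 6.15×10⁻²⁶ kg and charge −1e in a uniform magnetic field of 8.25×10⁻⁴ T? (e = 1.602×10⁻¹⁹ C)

f = |q|B/(2πm).
f = (1.602×10⁻¹⁹)(8.25×10⁻⁴)/(2π·6.15×10⁻²⁶) ≈ 342 Hz.

f ≈ 342 Hz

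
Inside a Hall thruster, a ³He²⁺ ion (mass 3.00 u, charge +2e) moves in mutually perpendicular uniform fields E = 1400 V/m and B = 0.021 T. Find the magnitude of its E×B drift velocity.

The E×B drift speed is v_d = E/B.
v_d = 1400/0.021 = 6.7×10⁴ m/s.

v_d ≈ 6.7×10⁴ m/s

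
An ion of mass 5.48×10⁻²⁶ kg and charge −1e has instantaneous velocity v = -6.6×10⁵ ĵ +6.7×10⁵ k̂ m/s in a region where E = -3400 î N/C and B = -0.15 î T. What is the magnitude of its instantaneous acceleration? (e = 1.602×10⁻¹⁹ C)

v×B = (0, -1.00×10⁵, -9.90×10⁴) N/C.
E + v×B = (-3400, -1.00×10⁵, -9.90×10⁴) N/C.
F = q(E + v×B) = (−1.602×10⁻¹⁹ C)·(-3400, -1.00×10⁵, -9.90×10⁴) = (5.45×10⁻¹⁶, 1.61×10⁻¹⁴, 1.59×10⁻¹⁴) N.
|a| = |F|/m = 2.261×10⁻¹⁴/5.48×10⁻²⁶ ≈ 4.13×10¹¹ m/s².

|a| ≈ 4.13×10¹¹ m/s²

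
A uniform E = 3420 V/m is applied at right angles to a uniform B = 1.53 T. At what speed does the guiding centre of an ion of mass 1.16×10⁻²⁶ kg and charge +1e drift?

The steady drift has the magnetic force balancing the electric force, so v_d = E/B.
v_d = 3420/1.53 = 2240 m/s.

v_d ≈ 2240 m/s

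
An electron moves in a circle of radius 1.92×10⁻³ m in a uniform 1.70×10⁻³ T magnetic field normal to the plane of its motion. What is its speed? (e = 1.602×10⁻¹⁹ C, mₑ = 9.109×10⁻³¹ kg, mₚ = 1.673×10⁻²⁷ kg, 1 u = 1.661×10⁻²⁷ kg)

v ≈ 5.74×10⁵ m/s

From |q|vB = mv²/r, v = |q|Br/m.
v = (1.602×10⁻¹⁹)(1.70×10⁻³)(1.92×10⁻³)/9.109×10⁻³¹ ≈ 5.74×10⁵ m/s.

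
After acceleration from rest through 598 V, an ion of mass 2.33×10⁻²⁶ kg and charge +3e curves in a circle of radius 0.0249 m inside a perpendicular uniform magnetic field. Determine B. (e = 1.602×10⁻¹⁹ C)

v = √(2|q|V/m) = √(2·4.806×10⁻¹⁹·598/2.33×10⁻²⁶) ≈ 1.571×10⁵ m/s.
B = mv/(|q|r) = (2.33×10⁻²⁶)(1.571×10⁵)/((4.806×10⁻¹⁹)(0.0249)) ≈ 0.306 T.

B ≈ 0.306 T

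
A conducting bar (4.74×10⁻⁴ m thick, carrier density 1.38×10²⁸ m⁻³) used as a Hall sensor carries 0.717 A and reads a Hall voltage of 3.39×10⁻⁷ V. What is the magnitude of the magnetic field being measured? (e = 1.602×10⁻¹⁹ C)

B ≈ 0.495 T

From V_H = IB/(n e t), B = V_H n e t / I.
B = (3.39×10⁻⁷)(1.38×10²⁸)(1.602×10⁻¹⁹)(4.74×10⁻⁴)/0.717 ≈ 0.495 T.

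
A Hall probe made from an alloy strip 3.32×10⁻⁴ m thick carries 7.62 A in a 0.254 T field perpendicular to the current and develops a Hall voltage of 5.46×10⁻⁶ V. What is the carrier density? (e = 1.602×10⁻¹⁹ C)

From V_H = IB/(n e t), n = IB/(V_H e t).
n = (7.62)(0.254)/((5.46×10⁻⁶)(1.602×10⁻¹⁹)(3.32×10⁻⁴)) ≈ 6.66×10²⁷ m⁻³.

n ≈ 6.66×10²⁷ m⁻³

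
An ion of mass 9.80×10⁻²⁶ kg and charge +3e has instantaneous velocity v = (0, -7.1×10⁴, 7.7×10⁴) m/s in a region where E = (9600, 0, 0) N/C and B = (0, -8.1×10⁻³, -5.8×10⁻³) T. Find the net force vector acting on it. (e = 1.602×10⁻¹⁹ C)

v×B = (1040, 0, 0) N/C.
E + v×B = (1.06×10⁴, 0, 0) N/C.
F = q(E + v×B) = (4.806×10⁻¹⁹ C)·(1.06×10⁴, 0, 0) = (5.11×10⁻¹⁵, 0, 0) N.

F ≈ (5.11×10⁻¹⁵, 0, 0) N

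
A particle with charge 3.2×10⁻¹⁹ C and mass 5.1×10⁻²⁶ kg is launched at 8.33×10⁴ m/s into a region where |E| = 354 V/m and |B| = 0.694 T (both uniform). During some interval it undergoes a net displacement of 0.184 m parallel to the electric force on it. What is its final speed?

v_f ≈ 8.81×10⁴ m/s

B does no work; ΔKE = |q|E d.
½mv_f² = ½mv₀² + |q|Ed = ½(5.1×10⁻²⁶)(8.33×10⁴)² + (3.2×10⁻¹⁹)(354)(0.184) ≈ 1.769×10⁻¹⁶ J + 2.084×10⁻¹⁷ J ≈ 1.978×10⁻¹⁶ J.
v_f = √(2·1.978×10⁻¹⁶/5.1×10⁻²⁶) ≈ 8.81×10⁴ m/s.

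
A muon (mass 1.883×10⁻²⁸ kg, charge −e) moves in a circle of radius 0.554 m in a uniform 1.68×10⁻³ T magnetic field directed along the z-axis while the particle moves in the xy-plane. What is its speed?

v ≈ 7.92×10⁵ m/s

From |q|vB = mv²/r, v = |q|Br/m.
v = (1.602×10⁻¹⁹)(1.68×10⁻³)(0.554)/1.883×10⁻²⁸ ≈ 7.92×10⁵ m/s.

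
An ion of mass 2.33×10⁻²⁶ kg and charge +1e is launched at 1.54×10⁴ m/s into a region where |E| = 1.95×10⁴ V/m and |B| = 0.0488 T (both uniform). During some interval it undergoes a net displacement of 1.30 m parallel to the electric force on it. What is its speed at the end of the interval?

B does no work; ΔKE = |q|E d.
½mv_f² = ½mv₀² + |q|Ed = ½(2.33×10⁻²⁶)(1.54×10⁴)² + (1.602×10⁻¹⁹)(1.95×10⁴)(1.30) ≈ 2.763×10⁻¹⁸ J + 4.061×10⁻¹⁵ J ≈ 4.064×10⁻¹⁵ J.
v_f = √(2·4.064×10⁻¹⁵/2.33×10⁻²⁶) ≈ 5.91×10⁵ m/s.

v_f ≈ 5.91×10⁵ m/s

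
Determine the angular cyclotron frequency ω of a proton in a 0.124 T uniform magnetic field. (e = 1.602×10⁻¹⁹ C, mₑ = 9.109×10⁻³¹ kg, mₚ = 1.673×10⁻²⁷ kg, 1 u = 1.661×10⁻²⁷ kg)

ω = |q|B/m.
ω = (1.602×10⁻¹⁹)(0.124)/1.673×10⁻²⁷ ≈ 1.19×10⁷ rad/s.

ω ≈ 1.19×10⁷ rad/s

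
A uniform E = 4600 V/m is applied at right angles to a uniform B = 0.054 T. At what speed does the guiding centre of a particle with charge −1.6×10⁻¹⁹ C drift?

v_d ≈ 8.5×10⁴ m/s

The E×B drift speed is v_d = E/B.
v_d = 4600/0.054 = 8.5×10⁴ m/s.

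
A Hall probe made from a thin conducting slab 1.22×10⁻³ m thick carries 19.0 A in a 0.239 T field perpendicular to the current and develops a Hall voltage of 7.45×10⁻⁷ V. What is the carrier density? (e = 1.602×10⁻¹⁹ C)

From V_H = IB/(n e t), n = IB/(V_H e t).
n = (19.0)(0.239)/((7.45×10⁻⁷)(1.602×10⁻¹⁹)(1.22×10⁻³)) ≈ 3.12×10²⁸ m⁻³.

n ≈ 3.12×10²⁸ m⁻³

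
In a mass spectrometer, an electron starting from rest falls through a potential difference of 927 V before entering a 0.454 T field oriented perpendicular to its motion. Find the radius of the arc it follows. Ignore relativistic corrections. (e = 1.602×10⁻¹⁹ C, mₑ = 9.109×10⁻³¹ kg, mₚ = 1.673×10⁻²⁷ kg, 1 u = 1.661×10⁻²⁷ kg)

Acceleration: |q|V = ½mv² ⇒ v = √(2|q|V/m) = √(2·1.602×10⁻¹⁹·927/9.109×10⁻³¹) ≈ 1.806×10⁷ m/s.
In the field: r = mv/(|q|B) = (9.109×10⁻³¹)(1.806×10⁷)/((1.602×10⁻¹⁹)(0.454)) ≈ 2.26×10⁻⁴ m.

r ≈ 2.26×10⁻⁴ m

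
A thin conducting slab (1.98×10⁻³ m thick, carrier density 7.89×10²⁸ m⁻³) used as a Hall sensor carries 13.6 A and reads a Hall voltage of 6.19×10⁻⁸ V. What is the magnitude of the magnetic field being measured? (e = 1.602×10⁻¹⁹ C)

B ≈ 0.114 T

From V_H = IB/(n e t), B = V_H n e t / I.
B = (6.19×10⁻⁸)(7.89×10²⁸)(1.602×10⁻¹⁹)(1.98×10⁻³)/13.6 ≈ 0.114 T.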